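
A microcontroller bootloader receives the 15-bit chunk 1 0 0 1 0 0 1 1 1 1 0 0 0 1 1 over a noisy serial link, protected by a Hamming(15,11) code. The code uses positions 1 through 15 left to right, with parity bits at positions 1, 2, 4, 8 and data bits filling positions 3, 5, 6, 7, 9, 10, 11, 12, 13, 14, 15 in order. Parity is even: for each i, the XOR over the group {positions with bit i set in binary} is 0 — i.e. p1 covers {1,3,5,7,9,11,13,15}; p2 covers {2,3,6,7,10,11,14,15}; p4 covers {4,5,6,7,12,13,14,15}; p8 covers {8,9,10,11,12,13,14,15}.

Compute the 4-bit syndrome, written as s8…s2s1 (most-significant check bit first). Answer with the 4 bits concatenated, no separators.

s1 (pos 1,3,5,7,9,11,13,15): 1⊕0⊕0⊕1⊕1⊕0⊕0⊕1 = 0
s2 (pos 2,3,6,7,10,11,14,15): 0⊕0⊕0⊕1⊕1⊕0⊕1⊕1 = 0
s4 (pos 4,5,6,7,12,13,14,15): 1⊕0⊕0⊕1⊕0⊕0⊕1⊕1 = 0
s8 (pos 8,9,10,11,12,13,14,15): 1⊕1⊕1⊕0⊕0⊕0⊕1⊕1 = 1
Syndrome s8…s1 = 1000 → error at position 8.

1000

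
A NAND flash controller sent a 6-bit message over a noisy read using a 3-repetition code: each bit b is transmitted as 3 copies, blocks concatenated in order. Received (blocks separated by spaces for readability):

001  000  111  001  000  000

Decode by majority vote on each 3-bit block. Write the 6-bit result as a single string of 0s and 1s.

Block 1 (001): 1 one → 0
Block 2 (000): 0 ones → 0
Block 3 (111): 3 ones → 1
Block 4 (001): 1 one → 0
Block 5 (000): 0 ones → 0
Block 6 (000): 0 ones → 0

001000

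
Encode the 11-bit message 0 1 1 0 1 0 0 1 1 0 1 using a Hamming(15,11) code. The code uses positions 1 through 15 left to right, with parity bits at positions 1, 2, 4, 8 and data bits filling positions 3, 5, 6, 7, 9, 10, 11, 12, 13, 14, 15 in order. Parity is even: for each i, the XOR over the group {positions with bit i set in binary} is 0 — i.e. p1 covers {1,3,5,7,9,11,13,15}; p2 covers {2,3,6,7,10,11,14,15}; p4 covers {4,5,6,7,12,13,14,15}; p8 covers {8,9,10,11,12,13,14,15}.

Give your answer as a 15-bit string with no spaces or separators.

000111001001101

Place data at non-parity positions: p1 p2 0 p4 1 1 0 p8 1 0 0 1 1 0 1
p1 (pos 1,3,5,7,9,11,13,15): XOR of data positions = 0⊕1⊕0⊕1⊕0⊕1⊕1 = 0
p2 (pos 2,3,6,7,10,11,14,15): XOR of data positions = 0⊕1⊕0⊕0⊕0⊕0⊕1 = 0
p4 (pos 4,5,6,7,12,13,14,15): XOR of data positions = 1⊕1⊕0⊕1⊕1⊕0⊕1 = 1
p8 (pos 8,9,10,11,12,13,14,15): XOR of data positions = 1⊕0⊕0⊕1⊕1⊕0⊕1 = 0
Codeword: 000111001001101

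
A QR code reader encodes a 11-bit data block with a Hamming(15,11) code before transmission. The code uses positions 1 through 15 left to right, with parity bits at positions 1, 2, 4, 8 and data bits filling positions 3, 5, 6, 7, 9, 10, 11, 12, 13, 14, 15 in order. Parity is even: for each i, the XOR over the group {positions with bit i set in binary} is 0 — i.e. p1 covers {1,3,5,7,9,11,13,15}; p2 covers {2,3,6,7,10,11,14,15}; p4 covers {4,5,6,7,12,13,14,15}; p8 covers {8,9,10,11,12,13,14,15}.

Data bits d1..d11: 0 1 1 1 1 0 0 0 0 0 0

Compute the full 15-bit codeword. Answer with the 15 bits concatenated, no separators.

Place data at non-parity positions: p1 p2 0 p4 1 1 1 p8 1 0 0 0 0 0 0
p1 (pos 1,3,5,7,9,11,13,15): XOR of data positions = 0⊕1⊕1⊕1⊕0⊕0⊕0 = 1
p2 (pos 2,3,6,7,10,11,14,15): XOR of data positions = 0⊕1⊕1⊕0⊕0⊕0⊕0 = 0
p4 (pos 4,5,6,7,12,13,14,15): XOR of data positions = 1⊕1⊕1⊕0⊕0⊕0⊕0 = 1
p8 (pos 8,9,10,11,12,13,14,15): XOR of data positions = 1⊕0⊕0⊕0⊕0⊕0⊕0 = 1
Codeword: 100111111000000

100111111000000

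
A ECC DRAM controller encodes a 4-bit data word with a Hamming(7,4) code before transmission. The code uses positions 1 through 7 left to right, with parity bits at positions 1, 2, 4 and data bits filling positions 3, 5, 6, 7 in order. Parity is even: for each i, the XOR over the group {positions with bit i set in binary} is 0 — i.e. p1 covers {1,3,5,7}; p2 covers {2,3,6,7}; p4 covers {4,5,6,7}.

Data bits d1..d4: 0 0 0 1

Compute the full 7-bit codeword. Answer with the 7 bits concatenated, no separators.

Place data at non-parity positions: p1 p2 0 p4 0 0 1
p1 (pos 1,3,5,7): XOR of data positions = 0⊕0⊕1 = 1
p2 (pos 2,3,6,7): XOR of data positions = 0⊕0⊕1 = 1
p4 (pos 4,5,6,7): XOR of data positions = 0⊕0⊕1 = 1
Codeword: 1101001

1101001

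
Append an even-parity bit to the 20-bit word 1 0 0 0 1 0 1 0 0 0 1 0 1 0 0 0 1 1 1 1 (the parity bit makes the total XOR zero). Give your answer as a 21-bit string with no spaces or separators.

100010100010100011111

XOR of the 20 data bits: 1⊕0⊕0⊕0⊕1⊕0⊕1⊕0⊕0⊕0⊕1⊕0⊕1⊕0⊕0⊕0⊕1⊕1⊕1⊕1 = 1
Parity bit = 1 (so all 21 bits XOR to 0).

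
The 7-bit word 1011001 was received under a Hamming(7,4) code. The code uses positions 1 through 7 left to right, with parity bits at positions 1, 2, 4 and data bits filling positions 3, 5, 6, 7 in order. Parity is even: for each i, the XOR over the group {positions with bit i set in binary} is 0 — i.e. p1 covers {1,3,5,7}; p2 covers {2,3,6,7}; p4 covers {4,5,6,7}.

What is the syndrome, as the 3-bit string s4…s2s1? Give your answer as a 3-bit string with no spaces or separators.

s1 (pos 1,3,5,7): 1⊕1⊕0⊕1 = 1
s2 (pos 2,3,6,7): 0⊕1⊕0⊕1 = 0
s4 (pos 4,5,6,7): 1⊕0⊕0⊕1 = 0
Syndrome s4…s1 = 001 → error at position 1.

001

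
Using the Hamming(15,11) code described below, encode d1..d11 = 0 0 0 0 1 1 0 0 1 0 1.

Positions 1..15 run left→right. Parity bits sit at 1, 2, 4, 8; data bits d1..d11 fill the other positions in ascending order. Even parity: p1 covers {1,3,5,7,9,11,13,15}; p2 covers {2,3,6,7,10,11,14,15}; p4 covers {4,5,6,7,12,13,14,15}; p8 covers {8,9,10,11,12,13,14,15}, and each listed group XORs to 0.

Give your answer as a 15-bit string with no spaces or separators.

Place data at non-parity positions: p1 p2 0 p4 0 0 0 p8 1 1 0 0 1 0 1
p1 (pos 1,3,5,7,9,11,13,15): XOR of data positions = 0⊕0⊕0⊕1⊕0⊕1⊕1 = 1
p2 (pos 2,3,6,7,10,11,14,15): XOR of data positions = 0⊕0⊕0⊕1⊕0⊕0⊕1 = 0
p4 (pos 4,5,6,7,12,13,14,15): XOR of data positions = 0⊕0⊕0⊕0⊕1⊕0⊕1 = 0
p8 (pos 8,9,10,11,12,13,14,15): XOR of data positions = 1⊕1⊕0⊕0⊕1⊕0⊕1 = 0
Codeword: 100000001100101

100000001100101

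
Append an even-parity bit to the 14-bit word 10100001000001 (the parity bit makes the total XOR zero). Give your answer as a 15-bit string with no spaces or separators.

101000010000010

XOR of the 14 data bits: 1⊕0⊕1⊕0⊕0⊕0⊕0⊕1⊕0⊕0⊕0⊕0⊕0⊕1 = 0
Parity bit = 0 (so all 15 bits XOR to 0).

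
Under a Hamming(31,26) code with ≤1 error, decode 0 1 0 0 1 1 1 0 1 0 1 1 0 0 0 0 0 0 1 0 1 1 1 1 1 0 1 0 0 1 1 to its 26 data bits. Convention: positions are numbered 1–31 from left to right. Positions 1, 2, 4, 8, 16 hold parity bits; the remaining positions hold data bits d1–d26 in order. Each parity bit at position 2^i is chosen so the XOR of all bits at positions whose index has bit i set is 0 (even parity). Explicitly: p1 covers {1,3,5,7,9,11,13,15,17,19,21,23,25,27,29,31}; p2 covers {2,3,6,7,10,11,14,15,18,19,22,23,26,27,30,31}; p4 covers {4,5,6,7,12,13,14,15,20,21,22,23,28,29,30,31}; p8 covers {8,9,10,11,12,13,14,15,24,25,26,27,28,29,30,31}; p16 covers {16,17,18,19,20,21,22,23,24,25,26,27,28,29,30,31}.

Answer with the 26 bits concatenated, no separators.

s1 (pos 1,3,5,7,9,11,13,15,17,19,21,23,25,27,29,31): 0⊕0⊕1⊕1⊕1⊕1⊕0⊕0⊕0⊕1⊕1⊕1⊕1⊕1⊕0⊕1 = 0
s2 (pos 2,3,6,7,10,11,14,15,18,19,22,23,26,27,30,31): 1⊕0⊕1⊕1⊕0⊕1⊕0⊕0⊕0⊕1⊕1⊕1⊕0⊕1⊕1⊕1 = 0
s4 (pos 4,5,6,7,12,13,14,15,20,21,22,23,28,29,30,31): 0⊕1⊕1⊕1⊕1⊕0⊕0⊕0⊕0⊕1⊕1⊕1⊕0⊕0⊕1⊕1 = 1
s8 (pos 8,9,10,11,12,13,14,15,24,25,26,27,28,29,30,31): 0⊕1⊕0⊕1⊕1⊕0⊕0⊕0⊕1⊕1⊕0⊕1⊕0⊕0⊕1⊕1 = 0
s16 (pos 16,17,18,19,20,21,22,23,24,25,26,27,28,29,30,31): 0⊕0⊕0⊕1⊕0⊕1⊕1⊕1⊕1⊕1⊕0⊕1⊕0⊕0⊕1⊕1 = 1
Syndrome s16…s1 = 10100 → error at position 20.
Flip position 20: 0100111010110000001011111010011 → 0100111010110000001111111010011
Read data bits from positions 3,5,6,7,9,10,11,12,13,14,15,17,18,19,20,21,22,23,24,25,26,27,28,29,30,31: 01111011000001111111010011

01111011000001111111010011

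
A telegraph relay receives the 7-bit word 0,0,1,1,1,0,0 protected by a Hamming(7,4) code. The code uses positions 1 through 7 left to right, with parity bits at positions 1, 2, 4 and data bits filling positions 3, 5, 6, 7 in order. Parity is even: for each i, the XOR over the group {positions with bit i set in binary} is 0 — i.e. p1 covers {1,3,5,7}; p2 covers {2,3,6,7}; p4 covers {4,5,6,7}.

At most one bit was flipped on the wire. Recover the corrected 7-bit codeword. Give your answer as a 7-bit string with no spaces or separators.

0111100

s1 (pos 1,3,5,7): 0⊕1⊕1⊕0 = 0
s2 (pos 2,3,6,7): 0⊕1⊕0⊕0 = 1
s4 (pos 4,5,6,7): 1⊕1⊕0⊕0 = 0
Syndrome s4…s1 = 010 → error at position 2.
Flip position 2: 0011100 → 0111100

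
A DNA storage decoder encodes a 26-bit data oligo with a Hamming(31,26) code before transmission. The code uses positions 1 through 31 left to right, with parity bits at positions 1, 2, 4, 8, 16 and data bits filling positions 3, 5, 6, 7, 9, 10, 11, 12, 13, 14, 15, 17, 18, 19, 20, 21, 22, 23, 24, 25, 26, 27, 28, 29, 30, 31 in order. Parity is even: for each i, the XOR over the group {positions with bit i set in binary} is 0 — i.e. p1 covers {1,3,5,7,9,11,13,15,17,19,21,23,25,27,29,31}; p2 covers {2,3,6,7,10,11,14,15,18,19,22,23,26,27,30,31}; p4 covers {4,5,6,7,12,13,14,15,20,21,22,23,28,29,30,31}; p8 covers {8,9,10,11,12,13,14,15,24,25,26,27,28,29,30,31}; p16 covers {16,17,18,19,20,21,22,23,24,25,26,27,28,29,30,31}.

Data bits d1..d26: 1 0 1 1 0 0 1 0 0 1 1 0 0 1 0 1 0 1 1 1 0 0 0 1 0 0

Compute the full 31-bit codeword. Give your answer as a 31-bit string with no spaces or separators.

Place data at non-parity positions: p1 p2 1 p4 0 1 1 p8 0 0 1 0 0 1 1 p16 0 0 1 0 1 0 1 1 1 0 0 0 1 0 0
p1 (pos 1,3,5,7,9,11,13,15,17,19,21,23,25,27,29,31): XOR of data positions = 1⊕0⊕1⊕0⊕1⊕0⊕1⊕0⊕1⊕1⊕1⊕1⊕0⊕1⊕0 = 1
p2 (pos 2,3,6,7,10,11,14,15,18,19,22,23,26,27,30,31): XOR of data positions = 1⊕1⊕1⊕0⊕1⊕1⊕1⊕0⊕1⊕0⊕1⊕0⊕0⊕0⊕0 = 0
p4 (pos 4,5,6,7,12,13,14,15,20,21,22,23,28,29,30,31): XOR of data positions = 0⊕1⊕1⊕0⊕0⊕1⊕1⊕0⊕1⊕0⊕1⊕0⊕1⊕0⊕0 = 1
p8 (pos 8,9,10,11,12,13,14,15,24,25,26,27,28,29,30,31): XOR of data positions = 0⊕0⊕1⊕0⊕0⊕1⊕1⊕1⊕1⊕0⊕0⊕0⊕1⊕0⊕0 = 0
p16 (pos 16,17,18,19,20,21,22,23,24,25,26,27,28,29,30,31): XOR of data positions = 0⊕0⊕1⊕0⊕1⊕0⊕1⊕1⊕1⊕0⊕0⊕0⊕1⊕0⊕0 = 0
Codeword: 1011011000100110001010111000100

1011011000100110001010111000100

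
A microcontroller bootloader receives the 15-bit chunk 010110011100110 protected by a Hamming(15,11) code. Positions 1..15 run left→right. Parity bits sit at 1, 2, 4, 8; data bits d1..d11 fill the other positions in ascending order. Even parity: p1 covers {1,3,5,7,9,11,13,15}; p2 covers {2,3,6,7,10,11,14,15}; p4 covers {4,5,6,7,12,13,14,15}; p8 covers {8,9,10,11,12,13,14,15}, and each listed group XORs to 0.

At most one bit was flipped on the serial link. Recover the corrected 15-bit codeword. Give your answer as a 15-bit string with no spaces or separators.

010110011110110

s1 (pos 1,3,5,7,9,11,13,15): 0⊕0⊕1⊕0⊕1⊕0⊕1⊕0 = 1
s2 (pos 2,3,6,7,10,11,14,15): 1⊕0⊕0⊕0⊕1⊕0⊕1⊕0 = 1
s4 (pos 4,5,6,7,12,13,14,15): 1⊕1⊕0⊕0⊕0⊕1⊕1⊕0 = 0
s8 (pos 8,9,10,11,12,13,14,15): 1⊕1⊕1⊕0⊕0⊕1⊕1⊕0 = 1
Syndrome s8…s1 = 1011 → error at position 11.
Flip position 11: 010110011100110 → 010110011110110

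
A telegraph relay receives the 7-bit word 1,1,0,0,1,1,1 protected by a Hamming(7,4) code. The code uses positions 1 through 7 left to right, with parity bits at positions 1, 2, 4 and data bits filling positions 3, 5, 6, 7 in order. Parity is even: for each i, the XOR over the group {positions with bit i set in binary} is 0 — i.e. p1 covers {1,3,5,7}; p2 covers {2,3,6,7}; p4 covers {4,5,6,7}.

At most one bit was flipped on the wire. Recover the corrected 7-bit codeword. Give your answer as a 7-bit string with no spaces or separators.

s1 (pos 1,3,5,7): 1⊕0⊕1⊕1 = 1
s2 (pos 2,3,6,7): 1⊕0⊕1⊕1 = 1
s4 (pos 4,5,6,7): 0⊕1⊕1⊕1 = 1
Syndrome s4…s1 = 111 → error at position 7.
Flip position 7: 1100111 → 1100110

1100110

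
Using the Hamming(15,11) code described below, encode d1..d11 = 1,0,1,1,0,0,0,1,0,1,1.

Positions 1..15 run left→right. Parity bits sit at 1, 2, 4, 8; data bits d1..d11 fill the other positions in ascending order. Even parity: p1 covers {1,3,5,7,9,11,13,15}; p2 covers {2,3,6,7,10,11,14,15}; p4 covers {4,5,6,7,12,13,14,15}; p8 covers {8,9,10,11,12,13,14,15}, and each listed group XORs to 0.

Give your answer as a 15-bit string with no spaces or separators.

111101110001011

Place data at non-parity positions: p1 p2 1 p4 0 1 1 p8 0 0 0 1 0 1 1
p1 (pos 1,3,5,7,9,11,13,15): XOR of data positions = 1⊕0⊕1⊕0⊕0⊕0⊕1 = 1
p2 (pos 2,3,6,7,10,11,14,15): XOR of data positions = 1⊕1⊕1⊕0⊕0⊕1⊕1 = 1
p4 (pos 4,5,6,7,12,13,14,15): XOR of data positions = 0⊕1⊕1⊕1⊕0⊕1⊕1 = 1
p8 (pos 8,9,10,11,12,13,14,15): XOR of data positions = 0⊕0⊕0⊕1⊕0⊕1⊕1 = 1
Codeword: 111101110001011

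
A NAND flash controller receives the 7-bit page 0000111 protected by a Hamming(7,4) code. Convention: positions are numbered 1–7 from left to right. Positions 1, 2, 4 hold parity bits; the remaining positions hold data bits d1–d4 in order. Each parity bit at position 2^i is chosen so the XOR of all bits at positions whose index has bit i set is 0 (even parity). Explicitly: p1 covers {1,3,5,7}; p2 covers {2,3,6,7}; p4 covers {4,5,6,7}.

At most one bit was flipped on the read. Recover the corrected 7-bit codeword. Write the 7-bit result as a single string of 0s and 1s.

s1 (pos 1,3,5,7): 0⊕0⊕1⊕1 = 0
s2 (pos 2,3,6,7): 0⊕0⊕1⊕1 = 0
s4 (pos 4,5,6,7): 0⊕1⊕1⊕1 = 1
Syndrome s4…s1 = 100 → error at position 4.
Flip position 4: 0000111 → 0001111

0001111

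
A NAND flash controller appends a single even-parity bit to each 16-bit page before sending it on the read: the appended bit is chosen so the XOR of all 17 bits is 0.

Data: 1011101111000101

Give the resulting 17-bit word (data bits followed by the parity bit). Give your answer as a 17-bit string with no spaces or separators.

XOR of the 16 data bits: 1⊕0⊕1⊕1⊕1⊕0⊕1⊕1⊕1⊕1⊕0⊕0⊕0⊕1⊕0⊕1 = 0
Parity bit = 0 (so all 17 bits XOR to 0).

10111011110001010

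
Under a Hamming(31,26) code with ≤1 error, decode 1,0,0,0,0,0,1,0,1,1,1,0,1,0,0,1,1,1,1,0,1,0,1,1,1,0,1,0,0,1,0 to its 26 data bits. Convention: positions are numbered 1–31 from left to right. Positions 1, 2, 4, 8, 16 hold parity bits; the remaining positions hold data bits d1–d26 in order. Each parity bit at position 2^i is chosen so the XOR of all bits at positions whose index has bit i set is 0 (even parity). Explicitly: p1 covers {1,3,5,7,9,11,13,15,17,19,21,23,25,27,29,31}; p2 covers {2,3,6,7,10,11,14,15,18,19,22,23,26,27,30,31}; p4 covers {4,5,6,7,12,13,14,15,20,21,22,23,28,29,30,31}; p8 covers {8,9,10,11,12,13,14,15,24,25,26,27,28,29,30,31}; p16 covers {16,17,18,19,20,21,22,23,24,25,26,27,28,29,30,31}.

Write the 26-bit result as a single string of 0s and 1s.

s1 (pos 1,3,5,7,9,11,13,15,17,19,21,23,25,27,29,31): 1⊕0⊕0⊕1⊕1⊕1⊕1⊕0⊕1⊕1⊕1⊕1⊕1⊕1⊕0⊕0 = 1
s2 (pos 2,3,6,7,10,11,14,15,18,19,22,23,26,27,30,31): 0⊕0⊕0⊕1⊕1⊕1⊕0⊕0⊕1⊕1⊕0⊕1⊕0⊕1⊕1⊕0 = 0
s4 (pos 4,5,6,7,12,13,14,15,20,21,22,23,28,29,30,31): 0⊕0⊕0⊕1⊕0⊕1⊕0⊕0⊕0⊕1⊕0⊕1⊕0⊕0⊕1⊕0 = 1
s8 (pos 8,9,10,11,12,13,14,15,24,25,26,27,28,29,30,31): 0⊕1⊕1⊕1⊕0⊕1⊕0⊕0⊕1⊕1⊕0⊕1⊕0⊕0⊕1⊕0 = 0
s16 (pos 16,17,18,19,20,21,22,23,24,25,26,27,28,29,30,31): 1⊕1⊕1⊕1⊕0⊕1⊕0⊕1⊕1⊕1⊕0⊕1⊕0⊕0⊕1⊕0 = 0
Syndrome s16…s1 = 00101 → error at position 5.
Flip position 5: 1000001011101001111010111010010 → 1000101011101001111010111010010
Read data bits from positions 3,5,6,7,9,10,11,12,13,14,15,17,18,19,20,21,22,23,24,25,26,27,28,29,30,31: 01011110100111010111010010

01011110100111010111010010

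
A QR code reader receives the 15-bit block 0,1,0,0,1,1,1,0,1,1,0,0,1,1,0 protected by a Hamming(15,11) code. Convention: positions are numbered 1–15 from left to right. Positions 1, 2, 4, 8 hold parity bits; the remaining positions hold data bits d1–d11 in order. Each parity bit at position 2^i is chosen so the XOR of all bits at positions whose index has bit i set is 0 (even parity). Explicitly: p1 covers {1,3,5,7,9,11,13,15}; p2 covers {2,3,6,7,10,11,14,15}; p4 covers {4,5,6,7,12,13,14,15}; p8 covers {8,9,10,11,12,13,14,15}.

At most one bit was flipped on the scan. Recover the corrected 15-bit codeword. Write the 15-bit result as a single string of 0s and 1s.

s1 (pos 1,3,5,7,9,11,13,15): 0⊕0⊕1⊕1⊕1⊕0⊕1⊕0 = 0
s2 (pos 2,3,6,7,10,11,14,15): 1⊕0⊕1⊕1⊕1⊕0⊕1⊕0 = 1
s4 (pos 4,5,6,7,12,13,14,15): 0⊕1⊕1⊕1⊕0⊕1⊕1⊕0 = 1
s8 (pos 8,9,10,11,12,13,14,15): 0⊕1⊕1⊕0⊕0⊕1⊕1⊕0 = 0
Syndrome s8…s1 = 0110 → error at position 6.
Flip position 6: 010011101100110 → 010010101100110

010010101100110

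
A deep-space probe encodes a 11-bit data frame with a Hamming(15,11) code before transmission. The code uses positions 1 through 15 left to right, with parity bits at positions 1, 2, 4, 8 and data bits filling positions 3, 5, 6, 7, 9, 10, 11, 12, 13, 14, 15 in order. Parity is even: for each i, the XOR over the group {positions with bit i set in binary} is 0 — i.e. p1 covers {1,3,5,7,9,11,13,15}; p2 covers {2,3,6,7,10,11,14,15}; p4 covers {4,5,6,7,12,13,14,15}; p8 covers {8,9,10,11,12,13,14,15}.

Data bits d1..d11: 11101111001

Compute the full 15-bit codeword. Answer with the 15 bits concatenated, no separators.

111011011111001

Place data at non-parity positions: p1 p2 1 p4 1 1 0 p8 1 1 1 1 0 0 1
p1 (pos 1,3,5,7,9,11,13,15): XOR of data positions = 1⊕1⊕0⊕1⊕1⊕0⊕1 = 1
p2 (pos 2,3,6,7,10,11,14,15): XOR of data positions = 1⊕1⊕0⊕1⊕1⊕0⊕1 = 1
p4 (pos 4,5,6,7,12,13,14,15): XOR of data positions = 1⊕1⊕0⊕1⊕0⊕0⊕1 = 0
p8 (pos 8,9,10,11,12,13,14,15): XOR of data positions = 1⊕1⊕1⊕1⊕0⊕0⊕1 = 1
Codeword: 111011011111001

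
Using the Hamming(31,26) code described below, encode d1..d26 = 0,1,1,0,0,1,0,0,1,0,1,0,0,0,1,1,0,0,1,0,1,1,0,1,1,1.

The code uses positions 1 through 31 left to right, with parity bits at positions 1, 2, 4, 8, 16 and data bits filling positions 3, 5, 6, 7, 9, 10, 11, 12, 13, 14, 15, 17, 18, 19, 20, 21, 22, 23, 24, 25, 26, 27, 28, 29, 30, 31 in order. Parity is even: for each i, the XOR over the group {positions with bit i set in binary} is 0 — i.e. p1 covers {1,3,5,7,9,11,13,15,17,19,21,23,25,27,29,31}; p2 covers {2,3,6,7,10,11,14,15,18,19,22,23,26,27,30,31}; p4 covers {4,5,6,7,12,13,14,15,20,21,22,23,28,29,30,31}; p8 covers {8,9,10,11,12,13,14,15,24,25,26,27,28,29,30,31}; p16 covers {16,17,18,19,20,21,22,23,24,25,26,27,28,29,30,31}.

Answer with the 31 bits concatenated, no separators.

Place data at non-parity positions: p1 p2 0 p4 1 1 0 p8 0 1 0 0 1 0 1 p16 0 0 0 1 1 0 0 1 0 1 1 0 1 1 1
p1 (pos 1,3,5,7,9,11,13,15,17,19,21,23,25,27,29,31): XOR of data positions = 0⊕1⊕0⊕0⊕0⊕1⊕1⊕0⊕0⊕1⊕0⊕0⊕1⊕1⊕1 = 1
p2 (pos 2,3,6,7,10,11,14,15,18,19,22,23,26,27,30,31): XOR of data positions = 0⊕1⊕0⊕1⊕0⊕0⊕1⊕0⊕0⊕0⊕0⊕1⊕1⊕1⊕1 = 1
p4 (pos 4,5,6,7,12,13,14,15,20,21,22,23,28,29,30,31): XOR of data positions = 1⊕1⊕0⊕0⊕1⊕0⊕1⊕1⊕1⊕0⊕0⊕0⊕1⊕1⊕1 = 1
p8 (pos 8,9,10,11,12,13,14,15,24,25,26,27,28,29,30,31): XOR of data positions = 0⊕1⊕0⊕0⊕1⊕0⊕1⊕1⊕0⊕1⊕1⊕0⊕1⊕1⊕1 = 1
p16 (pos 16,17,18,19,20,21,22,23,24,25,26,27,28,29,30,31): XOR of data positions = 0⊕0⊕0⊕1⊕1⊕0⊕0⊕1⊕0⊕1⊕1⊕0⊕1⊕1⊕1 = 0
Codeword: 1101110101001010000110010110111

1101110101001010000110010110111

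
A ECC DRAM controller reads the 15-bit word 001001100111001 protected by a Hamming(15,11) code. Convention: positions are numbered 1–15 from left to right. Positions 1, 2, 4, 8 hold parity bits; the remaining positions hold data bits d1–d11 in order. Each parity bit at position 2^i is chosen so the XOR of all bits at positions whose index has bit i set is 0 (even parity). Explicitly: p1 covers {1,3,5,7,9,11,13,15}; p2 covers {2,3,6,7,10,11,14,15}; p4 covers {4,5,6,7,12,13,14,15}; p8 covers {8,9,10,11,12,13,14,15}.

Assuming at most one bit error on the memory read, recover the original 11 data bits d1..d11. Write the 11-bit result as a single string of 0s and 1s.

10110111001

s1 (pos 1,3,5,7,9,11,13,15): 0⊕1⊕0⊕1⊕0⊕1⊕0⊕1 = 0
s2 (pos 2,3,6,7,10,11,14,15): 0⊕1⊕1⊕1⊕1⊕1⊕0⊕1 = 0
s4 (pos 4,5,6,7,12,13,14,15): 0⊕0⊕1⊕1⊕1⊕0⊕0⊕1 = 0
s8 (pos 8,9,10,11,12,13,14,15): 0⊕0⊕1⊕1⊕1⊕0⊕0⊕1 = 0
Syndrome s8…s1 = 0000 → no error.
Read data bits from positions 3,5,6,7,9,10,11,12,13,14,15: 10110111001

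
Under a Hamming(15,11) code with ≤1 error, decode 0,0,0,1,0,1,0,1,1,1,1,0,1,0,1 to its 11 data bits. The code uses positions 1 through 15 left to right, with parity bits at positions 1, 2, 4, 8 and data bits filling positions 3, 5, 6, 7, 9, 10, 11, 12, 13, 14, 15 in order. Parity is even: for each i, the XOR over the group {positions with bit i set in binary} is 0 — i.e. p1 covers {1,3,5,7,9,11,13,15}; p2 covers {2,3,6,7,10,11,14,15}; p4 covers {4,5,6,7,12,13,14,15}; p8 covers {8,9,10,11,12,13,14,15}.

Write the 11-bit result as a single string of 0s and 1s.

s1 (pos 1,3,5,7,9,11,13,15): 0⊕0⊕0⊕0⊕1⊕1⊕1⊕1 = 0
s2 (pos 2,3,6,7,10,11,14,15): 0⊕0⊕1⊕0⊕1⊕1⊕0⊕1 = 0
s4 (pos 4,5,6,7,12,13,14,15): 1⊕0⊕1⊕0⊕0⊕1⊕0⊕1 = 0
s8 (pos 8,9,10,11,12,13,14,15): 1⊕1⊕1⊕1⊕0⊕1⊕0⊕1 = 0
Syndrome s8…s1 = 0000 → no error.
Read data bits from positions 3,5,6,7,9,10,11,12,13,14,15: 00101110101

00101110101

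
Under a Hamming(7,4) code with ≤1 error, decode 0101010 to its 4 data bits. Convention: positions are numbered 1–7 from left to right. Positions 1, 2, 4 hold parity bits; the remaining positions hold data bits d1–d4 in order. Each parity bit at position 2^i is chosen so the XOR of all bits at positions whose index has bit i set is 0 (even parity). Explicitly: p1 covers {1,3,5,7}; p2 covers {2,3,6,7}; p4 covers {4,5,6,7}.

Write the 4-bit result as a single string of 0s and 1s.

0010

s1 (pos 1,3,5,7): 0⊕0⊕0⊕0 = 0
s2 (pos 2,3,6,7): 1⊕0⊕1⊕0 = 0
s4 (pos 4,5,6,7): 1⊕0⊕1⊕0 = 0
Syndrome s4…s1 = 000 → no error.
Read data bits from positions 3,5,6,7: 0010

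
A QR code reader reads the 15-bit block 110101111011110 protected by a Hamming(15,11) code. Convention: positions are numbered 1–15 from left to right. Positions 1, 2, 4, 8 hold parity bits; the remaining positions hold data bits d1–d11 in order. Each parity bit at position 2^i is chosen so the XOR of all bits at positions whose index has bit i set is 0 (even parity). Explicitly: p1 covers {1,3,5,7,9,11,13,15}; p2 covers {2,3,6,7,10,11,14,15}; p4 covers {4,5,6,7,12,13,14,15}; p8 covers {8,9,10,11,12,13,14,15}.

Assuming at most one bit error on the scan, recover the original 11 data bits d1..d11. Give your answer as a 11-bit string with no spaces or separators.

10111011110

s1 (pos 1,3,5,7,9,11,13,15): 1⊕0⊕0⊕1⊕1⊕1⊕1⊕0 = 1
s2 (pos 2,3,6,7,10,11,14,15): 1⊕0⊕1⊕1⊕0⊕1⊕1⊕0 = 1
s4 (pos 4,5,6,7,12,13,14,15): 1⊕0⊕1⊕1⊕1⊕1⊕1⊕0 = 0
s8 (pos 8,9,10,11,12,13,14,15): 1⊕1⊕0⊕1⊕1⊕1⊕1⊕0 = 0
Syndrome s8…s1 = 0011 → error at position 3.
Flip position 3: 110101111011110 → 111101111011110
Read data bits from positions 3,5,6,7,9,10,11,12,13,14,15: 10111011110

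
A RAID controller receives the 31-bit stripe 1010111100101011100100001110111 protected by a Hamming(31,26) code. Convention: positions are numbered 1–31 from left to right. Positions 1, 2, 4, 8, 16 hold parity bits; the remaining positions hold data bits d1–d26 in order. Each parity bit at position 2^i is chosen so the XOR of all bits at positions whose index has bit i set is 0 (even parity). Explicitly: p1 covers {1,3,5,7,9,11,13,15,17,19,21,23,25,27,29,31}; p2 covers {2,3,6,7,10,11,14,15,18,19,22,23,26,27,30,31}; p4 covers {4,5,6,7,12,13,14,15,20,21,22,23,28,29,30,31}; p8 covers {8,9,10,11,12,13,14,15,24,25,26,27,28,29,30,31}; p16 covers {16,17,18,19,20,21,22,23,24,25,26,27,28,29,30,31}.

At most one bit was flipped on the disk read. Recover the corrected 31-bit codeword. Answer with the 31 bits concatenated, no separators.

1010111100101011100101001110111

s1 (pos 1,3,5,7,9,11,13,15,17,19,21,23,25,27,29,31): 1⊕1⊕1⊕1⊕0⊕1⊕1⊕1⊕1⊕0⊕0⊕0⊕1⊕1⊕1⊕1 = 0
s2 (pos 2,3,6,7,10,11,14,15,18,19,22,23,26,27,30,31): 0⊕1⊕1⊕1⊕0⊕1⊕0⊕1⊕0⊕0⊕0⊕0⊕1⊕1⊕1⊕1 = 1
s4 (pos 4,5,6,7,12,13,14,15,20,21,22,23,28,29,30,31): 0⊕1⊕1⊕1⊕0⊕1⊕0⊕1⊕1⊕0⊕0⊕0⊕0⊕1⊕1⊕1 = 1
s8 (pos 8,9,10,11,12,13,14,15,24,25,26,27,28,29,30,31): 1⊕0⊕0⊕1⊕0⊕1⊕0⊕1⊕0⊕1⊕1⊕1⊕0⊕1⊕1⊕1 = 0
s16 (pos 16,17,18,19,20,21,22,23,24,25,26,27,28,29,30,31): 1⊕1⊕0⊕0⊕1⊕0⊕0⊕0⊕0⊕1⊕1⊕1⊕0⊕1⊕1⊕1 = 1
Syndrome s16…s1 = 10110 → error at position 22.
Flip position 22: 1010111100101011100100001110111 → 1010111100101011100101001110111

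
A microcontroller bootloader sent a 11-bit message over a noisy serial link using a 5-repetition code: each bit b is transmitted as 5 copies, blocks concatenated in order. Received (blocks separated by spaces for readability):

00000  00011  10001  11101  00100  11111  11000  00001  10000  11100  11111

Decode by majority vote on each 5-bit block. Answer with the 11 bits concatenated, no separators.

Block 1 (00000): 0 ones → 0
Block 2 (00011): 2 ones → 0
Block 3 (10001): 2 ones → 0
Block 4 (11101): 4 ones → 1
Block 5 (00100): 1 one → 0
Block 6 (11111): 5 ones → 1
Block 7 (11000): 2 ones → 0
Block 8 (00001): 1 one → 0
Block 9 (10000): 1 one → 0
Block 10 (11100): 3 ones → 1
Block 11 (11111): 5 ones → 1

00010100011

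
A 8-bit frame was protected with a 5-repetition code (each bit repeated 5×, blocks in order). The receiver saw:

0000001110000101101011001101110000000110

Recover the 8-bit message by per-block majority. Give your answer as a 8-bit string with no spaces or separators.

01011100

Block 1 (00000): 0 ones → 0
Block 2 (01110): 3 ones → 1
Block 3 (00010): 1 one → 0
Block 4 (11010): 3 ones → 1
Block 5 (11001): 3 ones → 1
Block 6 (10111): 4 ones → 1
Block 7 (00000): 0 ones → 0
Block 8 (00110): 2 ones → 0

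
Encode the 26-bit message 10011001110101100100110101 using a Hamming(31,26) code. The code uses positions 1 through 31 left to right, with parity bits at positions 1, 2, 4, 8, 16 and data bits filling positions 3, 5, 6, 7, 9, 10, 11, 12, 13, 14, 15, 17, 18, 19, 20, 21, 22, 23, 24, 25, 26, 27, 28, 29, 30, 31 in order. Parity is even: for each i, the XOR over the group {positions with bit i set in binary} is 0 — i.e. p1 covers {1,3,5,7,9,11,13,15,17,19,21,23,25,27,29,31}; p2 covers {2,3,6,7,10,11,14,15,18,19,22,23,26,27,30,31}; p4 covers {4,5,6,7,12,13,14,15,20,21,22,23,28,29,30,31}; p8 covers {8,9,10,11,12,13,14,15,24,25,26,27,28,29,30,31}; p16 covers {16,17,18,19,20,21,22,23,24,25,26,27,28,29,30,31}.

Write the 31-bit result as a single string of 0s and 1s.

0010001010011100101100100110101

Place data at non-parity positions: p1 p2 1 p4 0 0 1 p8 1 0 0 1 1 1 0 p16 1 0 1 1 0 0 1 0 0 1 1 0 1 0 1
p1 (pos 1,3,5,7,9,11,13,15,17,19,21,23,25,27,29,31): XOR of data positions = 1⊕0⊕1⊕1⊕0⊕1⊕0⊕1⊕1⊕0⊕1⊕0⊕1⊕1⊕1 = 0
p2 (pos 2,3,6,7,10,11,14,15,18,19,22,23,26,27,30,31): XOR of data positions = 1⊕0⊕1⊕0⊕0⊕1⊕0⊕0⊕1⊕0⊕1⊕1⊕1⊕0⊕1 = 0
p4 (pos 4,5,6,7,12,13,14,15,20,21,22,23,28,29,30,31): XOR of data positions = 0⊕0⊕1⊕1⊕1⊕1⊕0⊕1⊕0⊕0⊕1⊕0⊕1⊕0⊕1 = 0
p8 (pos 8,9,10,11,12,13,14,15,24,25,26,27,28,29,30,31): XOR of data positions = 1⊕0⊕0⊕1⊕1⊕1⊕0⊕0⊕0⊕1⊕1⊕0⊕1⊕0⊕1 = 0
p16 (pos 16,17,18,19,20,21,22,23,24,25,26,27,28,29,30,31): XOR of data positions = 1⊕0⊕1⊕1⊕0⊕0⊕1⊕0⊕0⊕1⊕1⊕0⊕1⊕0⊕1 = 0
Codeword: 0010001010011100101100100110101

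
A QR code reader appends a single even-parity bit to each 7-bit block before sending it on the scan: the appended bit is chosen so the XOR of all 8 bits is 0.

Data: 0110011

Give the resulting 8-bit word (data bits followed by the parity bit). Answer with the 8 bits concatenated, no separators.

01100110

XOR of the 7 data bits: 0⊕1⊕1⊕0⊕0⊕1⊕1 = 0
Parity bit = 0 (so all 8 bits XOR to 0).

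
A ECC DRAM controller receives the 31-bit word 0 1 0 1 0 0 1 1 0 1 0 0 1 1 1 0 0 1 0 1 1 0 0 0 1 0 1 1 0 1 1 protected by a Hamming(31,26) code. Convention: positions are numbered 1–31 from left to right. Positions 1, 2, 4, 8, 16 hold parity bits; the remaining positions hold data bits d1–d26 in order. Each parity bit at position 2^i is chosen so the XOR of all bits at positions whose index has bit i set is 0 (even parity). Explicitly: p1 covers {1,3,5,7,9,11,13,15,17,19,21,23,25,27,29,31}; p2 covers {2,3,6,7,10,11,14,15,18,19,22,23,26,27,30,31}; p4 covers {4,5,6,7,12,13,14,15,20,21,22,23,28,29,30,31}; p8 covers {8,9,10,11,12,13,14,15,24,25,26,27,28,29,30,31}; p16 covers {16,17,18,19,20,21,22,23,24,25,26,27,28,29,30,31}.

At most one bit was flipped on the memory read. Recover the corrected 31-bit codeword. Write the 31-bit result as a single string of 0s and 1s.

0111001101001110010110001011011

s1 (pos 1,3,5,7,9,11,13,15,17,19,21,23,25,27,29,31): 0⊕0⊕0⊕1⊕0⊕0⊕1⊕1⊕0⊕0⊕1⊕0⊕1⊕1⊕0⊕1 = 1
s2 (pos 2,3,6,7,10,11,14,15,18,19,22,23,26,27,30,31): 1⊕0⊕0⊕1⊕1⊕0⊕1⊕1⊕1⊕0⊕0⊕0⊕0⊕1⊕1⊕1 = 1
s4 (pos 4,5,6,7,12,13,14,15,20,21,22,23,28,29,30,31): 1⊕0⊕0⊕1⊕0⊕1⊕1⊕1⊕1⊕1⊕0⊕0⊕1⊕0⊕1⊕1 = 0
s8 (pos 8,9,10,11,12,13,14,15,24,25,26,27,28,29,30,31): 1⊕0⊕1⊕0⊕0⊕1⊕1⊕1⊕0⊕1⊕0⊕1⊕1⊕0⊕1⊕1 = 0
s16 (pos 16,17,18,19,20,21,22,23,24,25,26,27,28,29,30,31): 0⊕0⊕1⊕0⊕1⊕1⊕0⊕0⊕0⊕1⊕0⊕1⊕1⊕0⊕1⊕1 = 0
Syndrome s16…s1 = 00011 → error at position 3.
Flip position 3: 0101001101001110010110001011011 → 0111001101001110010110001011011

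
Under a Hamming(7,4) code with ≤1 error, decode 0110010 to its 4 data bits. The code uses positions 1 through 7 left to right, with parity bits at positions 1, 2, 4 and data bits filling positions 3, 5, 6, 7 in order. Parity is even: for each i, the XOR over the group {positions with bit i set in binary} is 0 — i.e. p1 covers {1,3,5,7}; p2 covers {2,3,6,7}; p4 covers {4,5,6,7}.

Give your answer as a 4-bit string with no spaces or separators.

s1 (pos 1,3,5,7): 0⊕1⊕0⊕0 = 1
s2 (pos 2,3,6,7): 1⊕1⊕1⊕0 = 1
s4 (pos 4,5,6,7): 0⊕0⊕1⊕0 = 1
Syndrome s4…s1 = 111 → error at position 7.
Flip position 7: 0110010 → 0110011
Read data bits from positions 3,5,6,7: 1011

1011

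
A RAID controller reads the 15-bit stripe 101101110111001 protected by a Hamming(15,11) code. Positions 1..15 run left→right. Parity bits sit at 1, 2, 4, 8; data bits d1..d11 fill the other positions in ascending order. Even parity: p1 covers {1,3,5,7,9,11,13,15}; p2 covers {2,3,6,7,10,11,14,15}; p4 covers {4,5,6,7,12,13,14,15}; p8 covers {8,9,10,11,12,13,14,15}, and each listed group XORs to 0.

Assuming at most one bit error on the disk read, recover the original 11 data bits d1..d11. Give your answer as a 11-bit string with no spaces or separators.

s1 (pos 1,3,5,7,9,11,13,15): 1⊕1⊕0⊕1⊕0⊕1⊕0⊕1 = 1
s2 (pos 2,3,6,7,10,11,14,15): 0⊕1⊕1⊕1⊕1⊕1⊕0⊕1 = 0
s4 (pos 4,5,6,7,12,13,14,15): 1⊕0⊕1⊕1⊕1⊕0⊕0⊕1 = 1
s8 (pos 8,9,10,11,12,13,14,15): 1⊕0⊕1⊕1⊕1⊕0⊕0⊕1 = 1
Syndrome s8…s1 = 1101 → error at position 13.
Flip position 13: 101101110111001 → 101101110111101
Read data bits from positions 3,5,6,7,9,10,11,12,13,14,15: 10110111101

10110111101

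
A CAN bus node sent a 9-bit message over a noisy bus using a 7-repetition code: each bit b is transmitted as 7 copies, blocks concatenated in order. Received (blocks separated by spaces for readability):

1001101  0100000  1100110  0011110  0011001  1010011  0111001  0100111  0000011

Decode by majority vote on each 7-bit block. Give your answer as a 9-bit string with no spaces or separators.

Block 1 (1001101): 4 ones → 1
Block 2 (0100000): 1 one → 0
Block 3 (1100110): 4 ones → 1
Block 4 (0011110): 4 ones → 1
Block 5 (0011001): 3 ones → 0
Block 6 (1010011): 4 ones → 1
Block 7 (0111001): 4 ones → 1
Block 8 (0100111): 4 ones → 1
Block 9 (0000011): 2 ones → 0

101101110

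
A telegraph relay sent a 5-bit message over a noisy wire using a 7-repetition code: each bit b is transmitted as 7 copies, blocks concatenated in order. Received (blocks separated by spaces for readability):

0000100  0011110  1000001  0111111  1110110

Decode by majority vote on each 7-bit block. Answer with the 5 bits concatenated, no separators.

01011

Block 1 (0000100): 1 one → 0
Block 2 (0011110): 4 ones → 1
Block 3 (1000001): 2 ones → 0
Block 4 (0111111): 6 ones → 1
Block 5 (1110110): 5 ones → 1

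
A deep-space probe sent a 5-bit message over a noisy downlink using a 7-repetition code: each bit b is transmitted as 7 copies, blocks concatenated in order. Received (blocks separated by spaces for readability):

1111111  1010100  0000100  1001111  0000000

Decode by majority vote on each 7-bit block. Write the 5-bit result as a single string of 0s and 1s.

Block 1 (1111111): 7 ones → 1
Block 2 (1010100): 3 ones → 0
Block 3 (0000100): 1 one → 0
Block 4 (1001111): 5 ones → 1
Block 5 (0000000): 0 ones → 0

10010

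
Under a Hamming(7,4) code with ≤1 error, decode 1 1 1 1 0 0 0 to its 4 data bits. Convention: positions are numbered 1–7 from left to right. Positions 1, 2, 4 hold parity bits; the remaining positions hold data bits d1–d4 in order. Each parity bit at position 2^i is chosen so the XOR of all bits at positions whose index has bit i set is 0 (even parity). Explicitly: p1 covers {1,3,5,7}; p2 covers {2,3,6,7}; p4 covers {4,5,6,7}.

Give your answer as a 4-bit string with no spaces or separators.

s1 (pos 1,3,5,7): 1⊕1⊕0⊕0 = 0
s2 (pos 2,3,6,7): 1⊕1⊕0⊕0 = 0
s4 (pos 4,5,6,7): 1⊕0⊕0⊕0 = 1
Syndrome s4…s1 = 100 → error at position 4.
Flip position 4: 1111000 → 1110000
Read data bits from positions 3,5,6,7: 1000

1000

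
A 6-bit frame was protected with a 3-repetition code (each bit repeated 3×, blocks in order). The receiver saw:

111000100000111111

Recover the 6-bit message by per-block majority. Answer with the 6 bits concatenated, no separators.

Block 1 (111): 3 ones → 1
Block 2 (000): 0 ones → 0
Block 3 (100): 1 one → 0
Block 4 (000): 0 ones → 0
Block 5 (111): 3 ones → 1
Block 6 (111): 3 ones → 1

100011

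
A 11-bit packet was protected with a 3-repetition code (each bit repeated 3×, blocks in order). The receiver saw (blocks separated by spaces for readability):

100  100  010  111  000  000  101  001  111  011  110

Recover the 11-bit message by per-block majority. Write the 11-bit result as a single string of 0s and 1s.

Block 1 (100): 1 one → 0
Block 2 (100): 1 one → 0
Block 3 (010): 1 one → 0
Block 4 (111): 3 ones → 1
Block 5 (000): 0 ones → 0
Block 6 (000): 0 ones → 0
Block 7 (101): 2 ones → 1
Block 8 (001): 1 one → 0
Block 9 (111): 3 ones → 1
Block 10 (011): 2 ones → 1
Block 11 (110): 2 ones → 1

00010010111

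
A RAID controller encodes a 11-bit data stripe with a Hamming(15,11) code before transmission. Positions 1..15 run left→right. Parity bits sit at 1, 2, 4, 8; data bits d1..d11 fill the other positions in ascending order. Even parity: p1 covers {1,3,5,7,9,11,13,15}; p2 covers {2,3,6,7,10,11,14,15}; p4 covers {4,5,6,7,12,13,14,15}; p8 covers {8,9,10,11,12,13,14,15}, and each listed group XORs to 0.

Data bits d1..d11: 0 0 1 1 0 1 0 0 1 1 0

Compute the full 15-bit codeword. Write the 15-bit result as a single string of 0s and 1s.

Place data at non-parity positions: p1 p2 0 p4 0 1 1 p8 0 1 0 0 1 1 0
p1 (pos 1,3,5,7,9,11,13,15): XOR of data positions = 0⊕0⊕1⊕0⊕0⊕1⊕0 = 0
p2 (pos 2,3,6,7,10,11,14,15): XOR of data positions = 0⊕1⊕1⊕1⊕0⊕1⊕0 = 0
p4 (pos 4,5,6,7,12,13,14,15): XOR of data positions = 0⊕1⊕1⊕0⊕1⊕1⊕0 = 0
p8 (pos 8,9,10,11,12,13,14,15): XOR of data positions = 0⊕1⊕0⊕0⊕1⊕1⊕0 = 1
Codeword: 000001110100110

000001110100110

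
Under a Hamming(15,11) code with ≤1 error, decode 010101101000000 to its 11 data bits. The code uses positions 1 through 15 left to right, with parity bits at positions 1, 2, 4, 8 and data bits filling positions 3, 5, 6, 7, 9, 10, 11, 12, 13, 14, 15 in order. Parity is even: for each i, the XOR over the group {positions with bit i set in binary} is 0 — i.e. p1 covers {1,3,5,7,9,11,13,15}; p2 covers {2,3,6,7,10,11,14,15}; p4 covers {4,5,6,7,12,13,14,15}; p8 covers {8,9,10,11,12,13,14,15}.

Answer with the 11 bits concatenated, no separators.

00111000010

s1 (pos 1,3,5,7,9,11,13,15): 0⊕0⊕0⊕1⊕1⊕0⊕0⊕0 = 0
s2 (pos 2,3,6,7,10,11,14,15): 1⊕0⊕1⊕1⊕0⊕0⊕0⊕0 = 1
s4 (pos 4,5,6,7,12,13,14,15): 1⊕0⊕1⊕1⊕0⊕0⊕0⊕0 = 1
s8 (pos 8,9,10,11,12,13,14,15): 0⊕1⊕0⊕0⊕0⊕0⊕0⊕0 = 1
Syndrome s8…s1 = 1110 → error at position 14.
Flip position 14: 010101101000000 → 010101101000010
Read data bits from positions 3,5,6,7,9,10,11,12,13,14,15: 00111000010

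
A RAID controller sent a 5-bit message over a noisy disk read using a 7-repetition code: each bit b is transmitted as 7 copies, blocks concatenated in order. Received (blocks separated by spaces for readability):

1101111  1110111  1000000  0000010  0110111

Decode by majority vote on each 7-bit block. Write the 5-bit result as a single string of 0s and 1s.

11001

Block 1 (1101111): 6 ones → 1
Block 2 (1110111): 6 ones → 1
Block 3 (1000000): 1 one → 0
Block 4 (0000010): 1 one → 0
Block 5 (0110111): 5 ones → 1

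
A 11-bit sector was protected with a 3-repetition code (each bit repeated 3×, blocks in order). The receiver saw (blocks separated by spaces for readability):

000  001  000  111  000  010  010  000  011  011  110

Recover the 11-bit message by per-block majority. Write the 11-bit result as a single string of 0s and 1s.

Block 1 (000): 0 ones → 0
Block 2 (001): 1 one → 0
Block 3 (000): 0 ones → 0
Block 4 (111): 3 ones → 1
Block 5 (000): 0 ones → 0
Block 6 (010): 1 one → 0
Block 7 (010): 1 one → 0
Block 8 (000): 0 ones → 0
Block 9 (011): 2 ones → 1
Block 10 (011): 2 ones → 1
Block 11 (110): 2 ones → 1

00010000111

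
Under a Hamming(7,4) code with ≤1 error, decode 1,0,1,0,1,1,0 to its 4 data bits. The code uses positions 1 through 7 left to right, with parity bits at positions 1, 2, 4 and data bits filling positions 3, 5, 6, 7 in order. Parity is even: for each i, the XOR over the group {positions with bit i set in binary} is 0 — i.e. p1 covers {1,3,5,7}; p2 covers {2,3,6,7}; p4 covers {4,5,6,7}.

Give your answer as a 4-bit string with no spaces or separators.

1110

s1 (pos 1,3,5,7): 1⊕1⊕1⊕0 = 1
s2 (pos 2,3,6,7): 0⊕1⊕1⊕0 = 0
s4 (pos 4,5,6,7): 0⊕1⊕1⊕0 = 0
Syndrome s4…s1 = 001 → error at position 1.
Flip position 1: 1010110 → 0010110
Read data bits from positions 3,5,6,7: 1110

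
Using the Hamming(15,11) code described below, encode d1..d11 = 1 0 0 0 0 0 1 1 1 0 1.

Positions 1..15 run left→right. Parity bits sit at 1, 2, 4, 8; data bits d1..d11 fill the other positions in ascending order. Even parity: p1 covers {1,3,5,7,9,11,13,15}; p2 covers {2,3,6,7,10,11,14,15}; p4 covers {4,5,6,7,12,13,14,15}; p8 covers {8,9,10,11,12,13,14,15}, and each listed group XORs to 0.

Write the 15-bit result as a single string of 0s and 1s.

011100000011101

Place data at non-parity positions: p1 p2 1 p4 0 0 0 p8 0 0 1 1 1 0 1
p1 (pos 1,3,5,7,9,11,13,15): XOR of data positions = 1⊕0⊕0⊕0⊕1⊕1⊕1 = 0
p2 (pos 2,3,6,7,10,11,14,15): XOR of data positions = 1⊕0⊕0⊕0⊕1⊕0⊕1 = 1
p4 (pos 4,5,6,7,12,13,14,15): XOR of data positions = 0⊕0⊕0⊕1⊕1⊕0⊕1 = 1
p8 (pos 8,9,10,11,12,13,14,15): XOR of data positions = 0⊕0⊕1⊕1⊕1⊕0⊕1 = 0
Codeword: 011100000011101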